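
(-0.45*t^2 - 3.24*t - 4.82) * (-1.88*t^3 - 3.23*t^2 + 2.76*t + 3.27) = 0.846*t^5 + 7.5447*t^4 + 18.2848*t^3 + 5.1547*t^2 - 23.898*t - 15.7614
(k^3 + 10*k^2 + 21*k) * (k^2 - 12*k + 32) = k^5 - 2*k^4 - 67*k^3 + 68*k^2 + 672*k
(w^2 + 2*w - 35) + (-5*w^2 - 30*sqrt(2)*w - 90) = -4*w^2 - 30*sqrt(2)*w + 2*w - 125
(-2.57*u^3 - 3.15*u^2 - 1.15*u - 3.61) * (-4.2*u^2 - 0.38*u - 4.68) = 10.794*u^5 + 14.2066*u^4 + 18.0546*u^3 + 30.341*u^2 + 6.7538*u + 16.8948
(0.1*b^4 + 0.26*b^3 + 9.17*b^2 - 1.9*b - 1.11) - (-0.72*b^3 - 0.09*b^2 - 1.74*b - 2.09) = 0.1*b^4 + 0.98*b^3 + 9.26*b^2 - 0.16*b + 0.98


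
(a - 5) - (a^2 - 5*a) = -a^2 + 6*a - 5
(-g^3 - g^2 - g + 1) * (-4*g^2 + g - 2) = 4*g^5 + 3*g^4 + 5*g^3 - 3*g^2 + 3*g - 2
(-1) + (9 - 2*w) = 8 - 2*w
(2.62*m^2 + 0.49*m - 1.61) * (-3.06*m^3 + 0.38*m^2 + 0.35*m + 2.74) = -8.0172*m^5 - 0.5038*m^4 + 6.0298*m^3 + 6.7385*m^2 + 0.7791*m - 4.4114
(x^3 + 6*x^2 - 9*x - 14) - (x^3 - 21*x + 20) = 6*x^2 + 12*x - 34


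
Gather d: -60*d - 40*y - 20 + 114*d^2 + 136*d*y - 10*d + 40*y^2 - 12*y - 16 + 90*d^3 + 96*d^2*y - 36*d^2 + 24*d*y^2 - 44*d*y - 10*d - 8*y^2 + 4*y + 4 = 90*d^3 + d^2*(96*y + 78) + d*(24*y^2 + 92*y - 80) + 32*y^2 - 48*y - 32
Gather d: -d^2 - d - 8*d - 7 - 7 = -d^2 - 9*d - 14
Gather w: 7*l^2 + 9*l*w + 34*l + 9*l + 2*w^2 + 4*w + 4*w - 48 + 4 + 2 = 7*l^2 + 43*l + 2*w^2 + w*(9*l + 8) - 42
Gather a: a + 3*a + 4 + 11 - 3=4*a + 12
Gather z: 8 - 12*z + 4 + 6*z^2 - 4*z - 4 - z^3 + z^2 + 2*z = -z^3 + 7*z^2 - 14*z + 8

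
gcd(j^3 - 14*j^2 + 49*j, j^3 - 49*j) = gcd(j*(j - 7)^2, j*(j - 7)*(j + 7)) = j^2 - 7*j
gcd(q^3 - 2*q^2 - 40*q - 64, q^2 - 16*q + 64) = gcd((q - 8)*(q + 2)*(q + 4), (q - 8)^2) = q - 8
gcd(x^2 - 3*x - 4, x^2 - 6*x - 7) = x + 1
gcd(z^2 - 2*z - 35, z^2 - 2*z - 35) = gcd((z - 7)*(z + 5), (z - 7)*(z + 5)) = z^2 - 2*z - 35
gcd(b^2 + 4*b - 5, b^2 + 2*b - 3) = b - 1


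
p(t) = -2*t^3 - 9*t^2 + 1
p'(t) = -6*t^2 - 18*t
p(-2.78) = -25.59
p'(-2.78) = 3.67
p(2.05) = -54.05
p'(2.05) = -62.12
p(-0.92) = -5.06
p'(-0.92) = 11.48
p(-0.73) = -3.02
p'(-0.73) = 9.94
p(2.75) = -108.66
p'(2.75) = -94.88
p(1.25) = -16.97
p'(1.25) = -31.88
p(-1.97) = -18.64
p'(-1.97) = 12.17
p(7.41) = -1306.91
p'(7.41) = -462.83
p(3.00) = -134.00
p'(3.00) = -108.00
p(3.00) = -134.00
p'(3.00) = -108.00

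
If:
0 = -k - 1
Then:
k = -1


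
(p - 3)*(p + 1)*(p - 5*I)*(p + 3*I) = p^4 - 2*p^3 - 2*I*p^3 + 12*p^2 + 4*I*p^2 - 30*p + 6*I*p - 45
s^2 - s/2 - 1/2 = (s - 1)*(s + 1/2)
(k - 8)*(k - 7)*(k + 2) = k^3 - 13*k^2 + 26*k + 112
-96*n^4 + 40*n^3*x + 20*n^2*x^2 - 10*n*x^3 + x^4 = (-6*n + x)*(-4*n + x)*(-2*n + x)*(2*n + x)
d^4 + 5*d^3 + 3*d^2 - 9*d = d*(d - 1)*(d + 3)^2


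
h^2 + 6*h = h*(h + 6)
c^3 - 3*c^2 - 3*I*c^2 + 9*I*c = c*(c - 3)*(c - 3*I)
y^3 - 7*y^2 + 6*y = y*(y - 6)*(y - 1)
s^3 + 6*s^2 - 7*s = s*(s - 1)*(s + 7)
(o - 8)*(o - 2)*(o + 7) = o^3 - 3*o^2 - 54*o + 112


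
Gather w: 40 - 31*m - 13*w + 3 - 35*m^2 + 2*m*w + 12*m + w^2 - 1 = -35*m^2 - 19*m + w^2 + w*(2*m - 13) + 42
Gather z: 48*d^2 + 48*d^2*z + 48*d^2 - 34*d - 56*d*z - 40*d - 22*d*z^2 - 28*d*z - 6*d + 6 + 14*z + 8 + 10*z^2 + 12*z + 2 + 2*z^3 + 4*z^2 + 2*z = 96*d^2 - 80*d + 2*z^3 + z^2*(14 - 22*d) + z*(48*d^2 - 84*d + 28) + 16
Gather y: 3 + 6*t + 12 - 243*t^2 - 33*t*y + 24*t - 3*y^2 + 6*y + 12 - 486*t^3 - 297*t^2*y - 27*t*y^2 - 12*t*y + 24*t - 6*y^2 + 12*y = -486*t^3 - 243*t^2 + 54*t + y^2*(-27*t - 9) + y*(-297*t^2 - 45*t + 18) + 27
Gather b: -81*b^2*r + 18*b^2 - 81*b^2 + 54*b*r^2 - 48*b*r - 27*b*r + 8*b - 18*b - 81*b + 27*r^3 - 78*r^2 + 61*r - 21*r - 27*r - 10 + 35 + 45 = b^2*(-81*r - 63) + b*(54*r^2 - 75*r - 91) + 27*r^3 - 78*r^2 + 13*r + 70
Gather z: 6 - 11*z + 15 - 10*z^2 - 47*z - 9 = -10*z^2 - 58*z + 12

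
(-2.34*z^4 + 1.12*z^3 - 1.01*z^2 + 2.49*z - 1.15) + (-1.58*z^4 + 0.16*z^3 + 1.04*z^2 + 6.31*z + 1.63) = -3.92*z^4 + 1.28*z^3 + 0.03*z^2 + 8.8*z + 0.48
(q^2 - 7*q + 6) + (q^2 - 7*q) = 2*q^2 - 14*q + 6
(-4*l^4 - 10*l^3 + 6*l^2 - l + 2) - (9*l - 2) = -4*l^4 - 10*l^3 + 6*l^2 - 10*l + 4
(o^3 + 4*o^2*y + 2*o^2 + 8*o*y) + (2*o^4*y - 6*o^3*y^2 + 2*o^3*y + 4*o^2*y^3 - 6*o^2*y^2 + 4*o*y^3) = 2*o^4*y - 6*o^3*y^2 + 2*o^3*y + o^3 + 4*o^2*y^3 - 6*o^2*y^2 + 4*o^2*y + 2*o^2 + 4*o*y^3 + 8*o*y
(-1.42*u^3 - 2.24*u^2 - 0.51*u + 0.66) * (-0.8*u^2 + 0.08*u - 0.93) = 1.136*u^5 + 1.6784*u^4 + 1.5494*u^3 + 1.5144*u^2 + 0.5271*u - 0.6138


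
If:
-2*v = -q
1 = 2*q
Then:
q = 1/2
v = 1/4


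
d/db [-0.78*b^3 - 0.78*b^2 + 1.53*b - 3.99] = -2.34*b^2 - 1.56*b + 1.53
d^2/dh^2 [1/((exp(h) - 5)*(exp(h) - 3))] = 4*(exp(3*h) - 6*exp(2*h) + exp(h) + 30)*exp(h)/(exp(6*h) - 24*exp(5*h) + 237*exp(4*h) - 1232*exp(3*h) + 3555*exp(2*h) - 5400*exp(h) + 3375)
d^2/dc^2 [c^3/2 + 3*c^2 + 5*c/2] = 3*c + 6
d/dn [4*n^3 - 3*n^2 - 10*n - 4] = 12*n^2 - 6*n - 10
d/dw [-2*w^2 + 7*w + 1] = 7 - 4*w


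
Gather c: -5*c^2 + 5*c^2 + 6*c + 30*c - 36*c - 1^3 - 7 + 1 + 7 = 0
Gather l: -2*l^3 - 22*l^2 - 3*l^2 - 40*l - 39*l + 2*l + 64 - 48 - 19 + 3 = -2*l^3 - 25*l^2 - 77*l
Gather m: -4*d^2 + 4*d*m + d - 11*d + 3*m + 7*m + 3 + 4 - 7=-4*d^2 - 10*d + m*(4*d + 10)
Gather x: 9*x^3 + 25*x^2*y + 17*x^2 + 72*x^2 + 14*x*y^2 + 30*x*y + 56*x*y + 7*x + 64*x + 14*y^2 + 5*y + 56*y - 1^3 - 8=9*x^3 + x^2*(25*y + 89) + x*(14*y^2 + 86*y + 71) + 14*y^2 + 61*y - 9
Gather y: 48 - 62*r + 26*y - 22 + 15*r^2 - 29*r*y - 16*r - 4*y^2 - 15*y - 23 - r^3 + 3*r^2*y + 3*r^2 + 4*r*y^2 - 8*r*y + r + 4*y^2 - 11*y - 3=-r^3 + 18*r^2 + 4*r*y^2 - 77*r + y*(3*r^2 - 37*r)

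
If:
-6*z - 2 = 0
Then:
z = -1/3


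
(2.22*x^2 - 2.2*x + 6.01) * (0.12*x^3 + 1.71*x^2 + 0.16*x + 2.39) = 0.2664*x^5 + 3.5322*x^4 - 2.6856*x^3 + 15.2309*x^2 - 4.2964*x + 14.3639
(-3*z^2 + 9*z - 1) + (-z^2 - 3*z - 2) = -4*z^2 + 6*z - 3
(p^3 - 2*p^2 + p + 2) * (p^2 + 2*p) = p^5 - 3*p^3 + 4*p^2 + 4*p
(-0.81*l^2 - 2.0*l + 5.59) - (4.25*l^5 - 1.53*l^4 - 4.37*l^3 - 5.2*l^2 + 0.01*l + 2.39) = -4.25*l^5 + 1.53*l^4 + 4.37*l^3 + 4.39*l^2 - 2.01*l + 3.2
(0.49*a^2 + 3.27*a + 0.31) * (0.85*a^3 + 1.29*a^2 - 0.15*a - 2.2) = 0.4165*a^5 + 3.4116*a^4 + 4.4083*a^3 - 1.1686*a^2 - 7.2405*a - 0.682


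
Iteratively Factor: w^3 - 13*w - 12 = (w - 4)*(w^2 + 4*w + 3) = (w - 4)*(w + 1)*(w + 3)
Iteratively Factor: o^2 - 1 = (o - 1)*(o + 1)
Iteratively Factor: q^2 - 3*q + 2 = (q - 2)*(q - 1)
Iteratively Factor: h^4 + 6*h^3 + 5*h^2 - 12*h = (h)*(h^3 + 6*h^2 + 5*h - 12) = h*(h + 3)*(h^2 + 3*h - 4) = h*(h + 3)*(h + 4)*(h - 1)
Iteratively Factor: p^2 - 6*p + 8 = (p - 2)*(p - 4)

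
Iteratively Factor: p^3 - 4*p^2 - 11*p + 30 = (p - 5)*(p^2 + p - 6) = (p - 5)*(p + 3)*(p - 2)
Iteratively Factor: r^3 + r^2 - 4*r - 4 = (r - 2)*(r^2 + 3*r + 2) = (r - 2)*(r + 1)*(r + 2)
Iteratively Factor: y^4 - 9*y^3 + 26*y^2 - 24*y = (y - 3)*(y^3 - 6*y^2 + 8*y) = (y - 4)*(y - 3)*(y^2 - 2*y) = (y - 4)*(y - 3)*(y - 2)*(y)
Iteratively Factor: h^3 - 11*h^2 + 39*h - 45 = (h - 3)*(h^2 - 8*h + 15) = (h - 3)^2*(h - 5)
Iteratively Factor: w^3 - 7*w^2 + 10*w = (w - 5)*(w^2 - 2*w) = (w - 5)*(w - 2)*(w)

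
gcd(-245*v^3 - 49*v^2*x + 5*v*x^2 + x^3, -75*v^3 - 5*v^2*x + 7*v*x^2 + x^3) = 5*v + x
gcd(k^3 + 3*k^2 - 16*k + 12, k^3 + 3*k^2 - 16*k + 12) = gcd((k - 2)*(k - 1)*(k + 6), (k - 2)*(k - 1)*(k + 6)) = k^3 + 3*k^2 - 16*k + 12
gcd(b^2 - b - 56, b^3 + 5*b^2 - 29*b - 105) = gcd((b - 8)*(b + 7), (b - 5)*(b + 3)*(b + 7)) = b + 7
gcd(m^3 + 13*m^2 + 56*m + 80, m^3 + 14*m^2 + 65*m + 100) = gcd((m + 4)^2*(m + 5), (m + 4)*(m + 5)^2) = m^2 + 9*m + 20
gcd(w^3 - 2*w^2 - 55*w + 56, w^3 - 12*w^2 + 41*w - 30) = w - 1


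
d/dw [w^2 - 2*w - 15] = 2*w - 2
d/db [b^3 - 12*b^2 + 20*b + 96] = 3*b^2 - 24*b + 20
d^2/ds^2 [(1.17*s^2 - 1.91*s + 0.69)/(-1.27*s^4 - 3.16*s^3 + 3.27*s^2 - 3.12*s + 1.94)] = (-11.322558*s^8 + 8.79500400000001*s^7 + 67.301282*s^6 + 39.401598*s^5 - 194.901246*s^4 + 76.1546300000001*s^3 + 79.556286*s^2 - 55.841868*s + 9.635844)/(2.048383*s^12 + 15.290292*s^11 + 22.222587*s^10 - 32.087744*s^9 + 8.52123899999999*s^8 + 70.377972*s^7 - 201.091659*s^6 + 266.523768*s^5 - 258.148914*s^4 + 184.806192*s^3 - 93.575124*s^2 + 35.227296*s - 7.301384)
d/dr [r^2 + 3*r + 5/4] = 2*r + 3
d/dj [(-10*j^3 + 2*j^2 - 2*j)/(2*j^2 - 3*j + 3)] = 2*(-10*j^4 + 30*j^3 - 46*j^2 + 6*j - 3)/(4*j^4 - 12*j^3 + 21*j^2 - 18*j + 9)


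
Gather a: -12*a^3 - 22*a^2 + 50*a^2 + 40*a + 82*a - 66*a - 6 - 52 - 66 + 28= -12*a^3 + 28*a^2 + 56*a - 96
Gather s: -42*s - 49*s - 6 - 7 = -91*s - 13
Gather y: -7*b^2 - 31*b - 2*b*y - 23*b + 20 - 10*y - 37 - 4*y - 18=-7*b^2 - 54*b + y*(-2*b - 14) - 35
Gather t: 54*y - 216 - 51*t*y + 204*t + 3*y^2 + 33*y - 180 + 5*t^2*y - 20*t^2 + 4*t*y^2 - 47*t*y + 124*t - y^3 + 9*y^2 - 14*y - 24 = t^2*(5*y - 20) + t*(4*y^2 - 98*y + 328) - y^3 + 12*y^2 + 73*y - 420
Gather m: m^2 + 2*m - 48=m^2 + 2*m - 48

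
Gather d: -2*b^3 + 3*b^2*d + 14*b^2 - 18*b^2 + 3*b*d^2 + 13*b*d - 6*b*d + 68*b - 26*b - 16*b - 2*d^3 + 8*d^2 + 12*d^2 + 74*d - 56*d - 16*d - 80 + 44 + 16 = -2*b^3 - 4*b^2 + 26*b - 2*d^3 + d^2*(3*b + 20) + d*(3*b^2 + 7*b + 2) - 20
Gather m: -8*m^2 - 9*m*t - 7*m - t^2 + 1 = -8*m^2 + m*(-9*t - 7) - t^2 + 1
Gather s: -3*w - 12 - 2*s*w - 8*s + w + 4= s*(-2*w - 8) - 2*w - 8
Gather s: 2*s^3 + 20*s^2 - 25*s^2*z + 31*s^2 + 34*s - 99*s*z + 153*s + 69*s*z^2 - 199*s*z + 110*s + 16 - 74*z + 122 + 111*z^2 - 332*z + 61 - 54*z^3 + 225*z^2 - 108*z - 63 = 2*s^3 + s^2*(51 - 25*z) + s*(69*z^2 - 298*z + 297) - 54*z^3 + 336*z^2 - 514*z + 136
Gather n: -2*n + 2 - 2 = -2*n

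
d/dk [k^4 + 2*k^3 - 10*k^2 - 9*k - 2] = 4*k^3 + 6*k^2 - 20*k - 9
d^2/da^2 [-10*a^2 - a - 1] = -20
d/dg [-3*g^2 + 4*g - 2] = 4 - 6*g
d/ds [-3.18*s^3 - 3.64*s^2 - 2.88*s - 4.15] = -9.54*s^2 - 7.28*s - 2.88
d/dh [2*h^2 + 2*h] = 4*h + 2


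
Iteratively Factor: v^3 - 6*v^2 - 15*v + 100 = (v - 5)*(v^2 - v - 20) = (v - 5)*(v + 4)*(v - 5)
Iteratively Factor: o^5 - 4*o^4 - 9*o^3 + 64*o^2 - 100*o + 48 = (o - 2)*(o^4 - 2*o^3 - 13*o^2 + 38*o - 24) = (o - 3)*(o - 2)*(o^3 + o^2 - 10*o + 8) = (o - 3)*(o - 2)^2*(o^2 + 3*o - 4) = (o - 3)*(o - 2)^2*(o - 1)*(o + 4)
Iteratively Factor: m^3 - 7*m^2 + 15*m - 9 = (m - 3)*(m^2 - 4*m + 3) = (m - 3)*(m - 1)*(m - 3)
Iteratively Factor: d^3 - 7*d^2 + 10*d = (d - 5)*(d^2 - 2*d) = (d - 5)*(d - 2)*(d)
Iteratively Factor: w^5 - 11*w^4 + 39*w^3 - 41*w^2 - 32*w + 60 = (w - 5)*(w^4 - 6*w^3 + 9*w^2 + 4*w - 12) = (w - 5)*(w - 2)*(w^3 - 4*w^2 + w + 6) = (w - 5)*(w - 3)*(w - 2)*(w^2 - w - 2) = (w - 5)*(w - 3)*(w - 2)^2*(w + 1)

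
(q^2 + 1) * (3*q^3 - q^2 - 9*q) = 3*q^5 - q^4 - 6*q^3 - q^2 - 9*q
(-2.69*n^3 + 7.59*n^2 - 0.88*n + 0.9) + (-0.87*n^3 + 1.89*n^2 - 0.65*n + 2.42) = -3.56*n^3 + 9.48*n^2 - 1.53*n + 3.32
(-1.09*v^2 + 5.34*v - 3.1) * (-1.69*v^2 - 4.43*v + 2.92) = 1.8421*v^4 - 4.1959*v^3 - 21.6*v^2 + 29.3258*v - 9.052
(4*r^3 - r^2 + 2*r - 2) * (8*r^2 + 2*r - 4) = 32*r^5 - 2*r^3 - 8*r^2 - 12*r + 8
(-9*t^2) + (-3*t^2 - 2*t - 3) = -12*t^2 - 2*t - 3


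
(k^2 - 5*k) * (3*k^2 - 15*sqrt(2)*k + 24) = 3*k^4 - 15*sqrt(2)*k^3 - 15*k^3 + 24*k^2 + 75*sqrt(2)*k^2 - 120*k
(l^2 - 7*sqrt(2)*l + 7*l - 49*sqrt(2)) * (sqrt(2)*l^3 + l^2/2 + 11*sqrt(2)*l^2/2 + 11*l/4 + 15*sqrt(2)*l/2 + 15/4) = sqrt(2)*l^5 - 27*l^4/2 + 25*sqrt(2)*l^4/2 - 675*l^3/4 + 85*sqrt(2)*l^3/2 - 621*l^2 + 35*sqrt(2)*l^2/4 - 2835*l/4 - 161*sqrt(2)*l - 735*sqrt(2)/4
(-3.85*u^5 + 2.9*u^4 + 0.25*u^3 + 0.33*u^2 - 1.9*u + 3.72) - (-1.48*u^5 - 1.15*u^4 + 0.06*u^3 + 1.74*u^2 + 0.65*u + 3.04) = -2.37*u^5 + 4.05*u^4 + 0.19*u^3 - 1.41*u^2 - 2.55*u + 0.68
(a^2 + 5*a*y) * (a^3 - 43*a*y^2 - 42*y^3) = a^5 + 5*a^4*y - 43*a^3*y^2 - 257*a^2*y^3 - 210*a*y^4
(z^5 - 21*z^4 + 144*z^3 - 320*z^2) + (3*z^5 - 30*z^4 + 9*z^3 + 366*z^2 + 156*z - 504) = 4*z^5 - 51*z^4 + 153*z^3 + 46*z^2 + 156*z - 504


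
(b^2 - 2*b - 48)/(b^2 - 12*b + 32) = (b + 6)/(b - 4)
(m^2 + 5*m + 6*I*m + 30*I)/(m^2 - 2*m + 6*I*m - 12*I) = (m + 5)/(m - 2)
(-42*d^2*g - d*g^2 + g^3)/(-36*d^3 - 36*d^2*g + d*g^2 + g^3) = g*(7*d - g)/(6*d^2 + 5*d*g - g^2)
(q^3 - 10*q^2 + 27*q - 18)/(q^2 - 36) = (q^2 - 4*q + 3)/(q + 6)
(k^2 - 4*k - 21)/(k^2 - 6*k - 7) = (k + 3)/(k + 1)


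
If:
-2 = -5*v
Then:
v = 2/5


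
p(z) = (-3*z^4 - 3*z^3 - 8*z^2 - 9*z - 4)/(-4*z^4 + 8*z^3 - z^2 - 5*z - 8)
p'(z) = (-12*z^3 - 9*z^2 - 16*z - 9)/(-4*z^4 + 8*z^3 - z^2 - 5*z - 8) + (16*z^3 - 24*z^2 + 2*z + 5)*(-3*z^4 - 3*z^3 - 8*z^2 - 9*z - 4)/(-4*z^4 + 8*z^3 - z^2 - 5*z - 8)^2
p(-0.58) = 0.16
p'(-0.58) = 0.22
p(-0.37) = 0.25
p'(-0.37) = 0.54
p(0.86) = 2.09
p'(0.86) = 3.83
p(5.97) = 1.39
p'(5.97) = -0.17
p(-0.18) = 0.37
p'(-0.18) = 0.69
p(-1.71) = 0.30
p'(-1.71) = -0.11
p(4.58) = 1.75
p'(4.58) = -0.39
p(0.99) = 2.65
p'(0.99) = 4.80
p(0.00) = 0.50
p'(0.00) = 0.81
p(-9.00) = 0.56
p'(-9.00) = -0.02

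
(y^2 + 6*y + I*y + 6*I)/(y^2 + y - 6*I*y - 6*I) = (y^2 + y*(6 + I) + 6*I)/(y^2 + y*(1 - 6*I) - 6*I)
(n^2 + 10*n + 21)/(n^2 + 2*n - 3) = (n + 7)/(n - 1)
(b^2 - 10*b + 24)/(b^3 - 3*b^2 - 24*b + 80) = (b - 6)/(b^2 + b - 20)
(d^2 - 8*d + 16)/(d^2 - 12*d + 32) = (d - 4)/(d - 8)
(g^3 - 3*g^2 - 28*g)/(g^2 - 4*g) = (g^2 - 3*g - 28)/(g - 4)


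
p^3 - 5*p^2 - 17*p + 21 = (p - 7)*(p - 1)*(p + 3)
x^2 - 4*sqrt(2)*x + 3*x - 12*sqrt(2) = (x + 3)*(x - 4*sqrt(2))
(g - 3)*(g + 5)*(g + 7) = g^3 + 9*g^2 - g - 105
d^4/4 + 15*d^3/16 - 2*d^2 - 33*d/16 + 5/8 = (d/4 + 1/4)*(d - 2)*(d - 1/4)*(d + 5)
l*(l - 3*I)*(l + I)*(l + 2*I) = l^4 + 7*l^2 + 6*I*l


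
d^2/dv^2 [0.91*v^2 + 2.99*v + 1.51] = 1.82000000000000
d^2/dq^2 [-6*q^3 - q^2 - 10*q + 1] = -36*q - 2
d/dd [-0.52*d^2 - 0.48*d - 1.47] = -1.04*d - 0.48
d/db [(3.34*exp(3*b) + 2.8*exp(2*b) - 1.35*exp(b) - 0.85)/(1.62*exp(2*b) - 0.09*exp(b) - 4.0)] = (5.4108*exp(4*b) - 0.6012*exp(3*b) - 38.145*exp(2*b) - 19.646*exp(b) + 5.3235)*exp(b)/(2.6244*exp(4*b) - 0.2916*exp(3*b) - 12.9519*exp(2*b) + 0.72*exp(b) + 16.0)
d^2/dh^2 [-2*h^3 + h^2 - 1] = 2 - 12*h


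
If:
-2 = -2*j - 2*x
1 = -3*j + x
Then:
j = 0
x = 1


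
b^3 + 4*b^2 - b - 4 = (b - 1)*(b + 1)*(b + 4)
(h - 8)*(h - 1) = h^2 - 9*h + 8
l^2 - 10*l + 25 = (l - 5)^2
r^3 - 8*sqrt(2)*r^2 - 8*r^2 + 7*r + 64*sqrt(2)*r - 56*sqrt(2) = (r - 7)*(r - 1)*(r - 8*sqrt(2))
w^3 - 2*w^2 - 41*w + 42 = (w - 7)*(w - 1)*(w + 6)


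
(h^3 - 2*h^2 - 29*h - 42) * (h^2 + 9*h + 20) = h^5 + 7*h^4 - 27*h^3 - 343*h^2 - 958*h - 840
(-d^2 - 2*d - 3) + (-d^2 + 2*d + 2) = -2*d^2 - 1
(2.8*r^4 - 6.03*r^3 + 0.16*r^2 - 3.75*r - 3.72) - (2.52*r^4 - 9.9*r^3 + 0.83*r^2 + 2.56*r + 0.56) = 0.28*r^4 + 3.87*r^3 - 0.67*r^2 - 6.31*r - 4.28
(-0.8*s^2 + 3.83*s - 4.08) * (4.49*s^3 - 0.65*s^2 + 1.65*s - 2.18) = -3.592*s^5 + 17.7167*s^4 - 22.1287*s^3 + 10.7155*s^2 - 15.0814*s + 8.8944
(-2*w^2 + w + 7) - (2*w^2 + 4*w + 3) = -4*w^2 - 3*w + 4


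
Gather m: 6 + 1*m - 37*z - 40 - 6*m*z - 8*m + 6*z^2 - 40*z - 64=m*(-6*z - 7) + 6*z^2 - 77*z - 98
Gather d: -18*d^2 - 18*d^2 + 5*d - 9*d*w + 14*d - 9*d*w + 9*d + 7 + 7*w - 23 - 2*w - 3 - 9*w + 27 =-36*d^2 + d*(28 - 18*w) - 4*w + 8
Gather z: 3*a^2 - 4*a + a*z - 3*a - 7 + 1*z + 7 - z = 3*a^2 + a*z - 7*a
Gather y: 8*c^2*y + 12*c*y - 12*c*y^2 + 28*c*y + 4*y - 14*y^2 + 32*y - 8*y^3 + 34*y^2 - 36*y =-8*y^3 + y^2*(20 - 12*c) + y*(8*c^2 + 40*c)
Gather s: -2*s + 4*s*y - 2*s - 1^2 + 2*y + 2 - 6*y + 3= s*(4*y - 4) - 4*y + 4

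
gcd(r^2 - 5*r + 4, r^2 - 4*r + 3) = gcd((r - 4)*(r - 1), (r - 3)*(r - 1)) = r - 1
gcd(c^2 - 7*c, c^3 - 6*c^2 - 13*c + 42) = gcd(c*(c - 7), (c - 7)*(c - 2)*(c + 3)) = c - 7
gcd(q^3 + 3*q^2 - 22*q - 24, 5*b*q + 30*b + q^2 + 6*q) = q + 6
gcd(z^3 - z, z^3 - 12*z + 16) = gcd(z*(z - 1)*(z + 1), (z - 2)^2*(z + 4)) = 1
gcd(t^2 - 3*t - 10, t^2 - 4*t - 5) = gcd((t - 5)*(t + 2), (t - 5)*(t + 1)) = t - 5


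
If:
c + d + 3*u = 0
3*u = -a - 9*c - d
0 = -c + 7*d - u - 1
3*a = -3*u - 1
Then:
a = -19/69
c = 19/552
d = 77/552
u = -4/69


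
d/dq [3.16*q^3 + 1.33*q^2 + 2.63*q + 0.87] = 9.48*q^2 + 2.66*q + 2.63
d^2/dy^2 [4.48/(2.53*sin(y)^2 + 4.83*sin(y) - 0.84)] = (-114.704128*sin(y)^4 - 164.235456*sin(y)^3 + 29.459136*sin(y)^2 + 310.294656*sin(y) + 228.068736)/(2.53*sin(y)^2 + 4.83*sin(y) - 0.84)^3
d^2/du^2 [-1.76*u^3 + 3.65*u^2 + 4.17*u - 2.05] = 7.3 - 10.56*u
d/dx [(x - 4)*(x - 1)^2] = 3*(x - 3)*(x - 1)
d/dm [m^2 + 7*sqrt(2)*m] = 2*m + 7*sqrt(2)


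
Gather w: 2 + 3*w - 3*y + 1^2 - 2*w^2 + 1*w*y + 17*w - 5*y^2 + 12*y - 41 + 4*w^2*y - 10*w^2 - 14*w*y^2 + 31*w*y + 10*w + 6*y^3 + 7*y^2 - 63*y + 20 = w^2*(4*y - 12) + w*(-14*y^2 + 32*y + 30) + 6*y^3 + 2*y^2 - 54*y - 18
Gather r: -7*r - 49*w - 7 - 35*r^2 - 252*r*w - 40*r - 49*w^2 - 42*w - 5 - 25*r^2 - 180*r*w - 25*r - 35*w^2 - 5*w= -60*r^2 + r*(-432*w - 72) - 84*w^2 - 96*w - 12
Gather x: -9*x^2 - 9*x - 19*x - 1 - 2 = -9*x^2 - 28*x - 3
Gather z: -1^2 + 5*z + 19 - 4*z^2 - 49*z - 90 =-4*z^2 - 44*z - 72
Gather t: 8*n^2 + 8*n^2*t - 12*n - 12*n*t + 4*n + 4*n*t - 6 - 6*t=8*n^2 - 8*n + t*(8*n^2 - 8*n - 6) - 6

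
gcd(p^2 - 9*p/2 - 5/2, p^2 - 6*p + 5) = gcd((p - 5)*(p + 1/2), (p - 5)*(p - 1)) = p - 5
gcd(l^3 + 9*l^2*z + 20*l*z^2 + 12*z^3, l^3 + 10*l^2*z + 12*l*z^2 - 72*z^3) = l + 6*z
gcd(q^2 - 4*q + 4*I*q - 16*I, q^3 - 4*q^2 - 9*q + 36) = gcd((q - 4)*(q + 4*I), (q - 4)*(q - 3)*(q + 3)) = q - 4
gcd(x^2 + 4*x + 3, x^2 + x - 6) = x + 3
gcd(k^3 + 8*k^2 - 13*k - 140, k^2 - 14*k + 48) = 1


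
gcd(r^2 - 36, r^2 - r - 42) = r + 6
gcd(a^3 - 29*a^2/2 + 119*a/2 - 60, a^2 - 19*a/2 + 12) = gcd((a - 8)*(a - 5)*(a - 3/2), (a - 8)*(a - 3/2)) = a^2 - 19*a/2 + 12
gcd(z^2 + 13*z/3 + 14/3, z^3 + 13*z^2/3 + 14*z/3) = z^2 + 13*z/3 + 14/3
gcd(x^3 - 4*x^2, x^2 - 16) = x - 4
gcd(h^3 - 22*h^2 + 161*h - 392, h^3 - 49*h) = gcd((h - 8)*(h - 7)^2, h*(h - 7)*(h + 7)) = h - 7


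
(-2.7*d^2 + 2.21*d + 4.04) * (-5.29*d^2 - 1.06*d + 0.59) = 14.283*d^4 - 8.8289*d^3 - 25.3072*d^2 - 2.9785*d + 2.3836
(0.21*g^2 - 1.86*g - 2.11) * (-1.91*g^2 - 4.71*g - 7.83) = -0.4011*g^4 + 2.5635*g^3 + 11.1464*g^2 + 24.5019*g + 16.5213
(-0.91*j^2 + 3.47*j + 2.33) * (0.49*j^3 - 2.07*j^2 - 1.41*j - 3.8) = -0.4459*j^5 + 3.584*j^4 - 4.7581*j^3 - 6.2578*j^2 - 16.4713*j - 8.854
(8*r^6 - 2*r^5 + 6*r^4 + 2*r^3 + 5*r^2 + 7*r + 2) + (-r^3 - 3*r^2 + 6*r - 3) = 8*r^6 - 2*r^5 + 6*r^4 + r^3 + 2*r^2 + 13*r - 1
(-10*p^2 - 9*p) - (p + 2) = -10*p^2 - 10*p - 2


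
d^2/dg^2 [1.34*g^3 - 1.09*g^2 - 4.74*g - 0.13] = 8.04*g - 2.18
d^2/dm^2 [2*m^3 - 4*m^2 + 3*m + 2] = 12*m - 8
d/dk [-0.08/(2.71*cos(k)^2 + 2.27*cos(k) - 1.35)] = -(0.4336*cos(k) + 0.1816)*sin(k)/(2.71*cos(k)^2 + 2.27*cos(k) - 1.35)^2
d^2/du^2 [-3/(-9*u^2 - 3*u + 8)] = 54*(-9*u^2 - 3*u + (6*u + 1)^2 + 8)/(9*u^2 + 3*u - 8)^3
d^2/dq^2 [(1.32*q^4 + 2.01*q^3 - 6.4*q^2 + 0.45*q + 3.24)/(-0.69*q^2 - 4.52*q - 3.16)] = (-1.256904*q^6 - 24.700896*q^5 - 179.077536*q^4 - 415.375314*q^3 - 423.41004*q^2 - 175.168728*q + 22.41056)/(0.328509*q^6 + 6.455916*q^5 + 46.804356*q^4 + 151.477856*q^3 + 214.350384*q^2 + 135.404736*q + 31.554496)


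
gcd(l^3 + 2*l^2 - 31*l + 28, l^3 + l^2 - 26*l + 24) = l^2 - 5*l + 4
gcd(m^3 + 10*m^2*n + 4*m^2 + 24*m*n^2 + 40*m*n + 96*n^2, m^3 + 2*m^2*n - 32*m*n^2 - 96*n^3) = m + 4*n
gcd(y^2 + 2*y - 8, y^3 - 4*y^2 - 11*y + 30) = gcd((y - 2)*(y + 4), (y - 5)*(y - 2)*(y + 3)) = y - 2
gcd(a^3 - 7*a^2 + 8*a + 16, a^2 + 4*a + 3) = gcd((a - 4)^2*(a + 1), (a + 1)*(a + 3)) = a + 1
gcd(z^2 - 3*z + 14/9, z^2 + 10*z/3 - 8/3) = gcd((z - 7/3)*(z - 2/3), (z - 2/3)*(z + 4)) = z - 2/3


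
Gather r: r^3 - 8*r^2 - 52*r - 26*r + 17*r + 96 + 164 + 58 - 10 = r^3 - 8*r^2 - 61*r + 308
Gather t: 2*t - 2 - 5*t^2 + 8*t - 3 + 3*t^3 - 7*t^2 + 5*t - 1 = 3*t^3 - 12*t^2 + 15*t - 6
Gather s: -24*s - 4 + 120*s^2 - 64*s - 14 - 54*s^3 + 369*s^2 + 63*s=-54*s^3 + 489*s^2 - 25*s - 18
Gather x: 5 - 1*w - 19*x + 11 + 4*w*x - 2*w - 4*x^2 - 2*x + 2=-3*w - 4*x^2 + x*(4*w - 21) + 18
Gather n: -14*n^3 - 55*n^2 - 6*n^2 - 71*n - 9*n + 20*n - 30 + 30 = -14*n^3 - 61*n^2 - 60*n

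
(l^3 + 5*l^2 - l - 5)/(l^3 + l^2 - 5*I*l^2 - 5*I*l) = (l^2 + 4*l - 5)/(l*(l - 5*I))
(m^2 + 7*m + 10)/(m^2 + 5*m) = (m + 2)/m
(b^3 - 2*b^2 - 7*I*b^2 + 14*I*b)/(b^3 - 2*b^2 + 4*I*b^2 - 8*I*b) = (b - 7*I)/(b + 4*I)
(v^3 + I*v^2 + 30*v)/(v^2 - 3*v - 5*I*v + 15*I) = v*(v + 6*I)/(v - 3)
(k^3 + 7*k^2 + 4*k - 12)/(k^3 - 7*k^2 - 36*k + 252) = (k^2 + k - 2)/(k^2 - 13*k + 42)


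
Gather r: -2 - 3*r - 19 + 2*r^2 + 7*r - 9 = 2*r^2 + 4*r - 30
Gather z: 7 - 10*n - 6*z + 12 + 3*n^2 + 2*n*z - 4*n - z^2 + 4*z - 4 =3*n^2 - 14*n - z^2 + z*(2*n - 2) + 15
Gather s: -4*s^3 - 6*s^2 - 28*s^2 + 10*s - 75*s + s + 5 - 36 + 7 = -4*s^3 - 34*s^2 - 64*s - 24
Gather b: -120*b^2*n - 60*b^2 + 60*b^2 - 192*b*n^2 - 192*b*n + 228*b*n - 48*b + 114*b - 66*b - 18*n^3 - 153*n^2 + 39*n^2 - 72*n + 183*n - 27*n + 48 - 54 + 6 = -120*b^2*n + b*(-192*n^2 + 36*n) - 18*n^3 - 114*n^2 + 84*n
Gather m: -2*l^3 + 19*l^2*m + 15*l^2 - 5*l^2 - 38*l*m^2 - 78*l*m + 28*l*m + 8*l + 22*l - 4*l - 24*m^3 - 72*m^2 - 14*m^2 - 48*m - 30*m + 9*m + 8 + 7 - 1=-2*l^3 + 10*l^2 + 26*l - 24*m^3 + m^2*(-38*l - 86) + m*(19*l^2 - 50*l - 69) + 14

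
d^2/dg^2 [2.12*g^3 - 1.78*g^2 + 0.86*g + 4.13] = 12.72*g - 3.56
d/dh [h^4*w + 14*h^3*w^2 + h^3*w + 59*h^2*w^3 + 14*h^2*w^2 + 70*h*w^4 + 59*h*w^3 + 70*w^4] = w*(4*h^3 + 42*h^2*w + 3*h^2 + 118*h*w^2 + 28*h*w + 70*w^3 + 59*w^2)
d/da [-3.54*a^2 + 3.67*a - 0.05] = 3.67 - 7.08*a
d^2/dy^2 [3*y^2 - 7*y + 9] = 6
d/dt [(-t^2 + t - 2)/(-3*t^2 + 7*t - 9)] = (-4*t^2 + 6*t + 5)/(9*t^4 - 42*t^3 + 103*t^2 - 126*t + 81)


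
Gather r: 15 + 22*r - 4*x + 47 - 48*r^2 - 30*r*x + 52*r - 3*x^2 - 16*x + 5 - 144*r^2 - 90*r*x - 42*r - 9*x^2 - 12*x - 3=-192*r^2 + r*(32 - 120*x) - 12*x^2 - 32*x + 64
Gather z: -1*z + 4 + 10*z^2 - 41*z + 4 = 10*z^2 - 42*z + 8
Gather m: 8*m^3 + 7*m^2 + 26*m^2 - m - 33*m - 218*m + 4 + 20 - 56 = 8*m^3 + 33*m^2 - 252*m - 32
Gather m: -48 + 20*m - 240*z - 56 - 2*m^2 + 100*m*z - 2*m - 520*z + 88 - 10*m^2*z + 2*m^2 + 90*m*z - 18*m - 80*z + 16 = -10*m^2*z + 190*m*z - 840*z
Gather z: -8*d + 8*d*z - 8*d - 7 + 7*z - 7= -16*d + z*(8*d + 7) - 14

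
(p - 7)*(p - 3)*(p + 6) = p^3 - 4*p^2 - 39*p + 126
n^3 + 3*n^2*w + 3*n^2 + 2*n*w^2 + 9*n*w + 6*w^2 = (n + 3)*(n + w)*(n + 2*w)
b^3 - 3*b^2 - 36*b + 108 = (b - 6)*(b - 3)*(b + 6)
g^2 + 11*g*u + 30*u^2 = (g + 5*u)*(g + 6*u)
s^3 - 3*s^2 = s^2*(s - 3)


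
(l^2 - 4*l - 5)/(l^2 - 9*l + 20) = (l + 1)/(l - 4)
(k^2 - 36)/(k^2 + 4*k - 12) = (k - 6)/(k - 2)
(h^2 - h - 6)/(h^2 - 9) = (h + 2)/(h + 3)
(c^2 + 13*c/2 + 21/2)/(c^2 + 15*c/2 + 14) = (c + 3)/(c + 4)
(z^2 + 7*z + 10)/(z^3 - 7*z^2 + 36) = (z + 5)/(z^2 - 9*z + 18)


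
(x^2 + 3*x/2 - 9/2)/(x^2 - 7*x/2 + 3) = (x + 3)/(x - 2)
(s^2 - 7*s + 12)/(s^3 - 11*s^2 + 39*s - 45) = (s - 4)/(s^2 - 8*s + 15)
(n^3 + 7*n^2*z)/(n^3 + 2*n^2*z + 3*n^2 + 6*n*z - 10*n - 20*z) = n^2*(n + 7*z)/(n^3 + 2*n^2*z + 3*n^2 + 6*n*z - 10*n - 20*z)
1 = 1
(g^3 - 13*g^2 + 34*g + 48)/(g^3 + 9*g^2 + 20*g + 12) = (g^2 - 14*g + 48)/(g^2 + 8*g + 12)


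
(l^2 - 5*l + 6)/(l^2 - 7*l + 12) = (l - 2)/(l - 4)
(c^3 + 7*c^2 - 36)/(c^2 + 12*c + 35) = (c^3 + 7*c^2 - 36)/(c^2 + 12*c + 35)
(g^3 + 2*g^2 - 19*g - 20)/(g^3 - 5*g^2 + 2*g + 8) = (g + 5)/(g - 2)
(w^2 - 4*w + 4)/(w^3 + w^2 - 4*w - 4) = (w - 2)/(w^2 + 3*w + 2)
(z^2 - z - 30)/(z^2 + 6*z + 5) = (z - 6)/(z + 1)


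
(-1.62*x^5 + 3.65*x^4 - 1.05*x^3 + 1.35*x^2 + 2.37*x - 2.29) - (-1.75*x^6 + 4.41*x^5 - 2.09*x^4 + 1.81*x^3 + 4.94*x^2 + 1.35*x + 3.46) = 1.75*x^6 - 6.03*x^5 + 5.74*x^4 - 2.86*x^3 - 3.59*x^2 + 1.02*x - 5.75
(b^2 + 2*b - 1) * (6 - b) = -b^3 + 4*b^2 + 13*b - 6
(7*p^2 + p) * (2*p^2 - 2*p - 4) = 14*p^4 - 12*p^3 - 30*p^2 - 4*p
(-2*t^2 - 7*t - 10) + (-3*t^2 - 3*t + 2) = -5*t^2 - 10*t - 8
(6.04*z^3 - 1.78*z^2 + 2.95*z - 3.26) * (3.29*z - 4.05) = 19.8716*z^4 - 30.3182*z^3 + 16.9145*z^2 - 22.6729*z + 13.203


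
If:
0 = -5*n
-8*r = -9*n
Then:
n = 0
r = 0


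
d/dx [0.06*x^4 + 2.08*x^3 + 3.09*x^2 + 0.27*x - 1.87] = 0.24*x^3 + 6.24*x^2 + 6.18*x + 0.27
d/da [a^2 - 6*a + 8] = 2*a - 6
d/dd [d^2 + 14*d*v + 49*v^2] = 2*d + 14*v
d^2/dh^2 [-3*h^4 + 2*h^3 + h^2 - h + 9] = -36*h^2 + 12*h + 2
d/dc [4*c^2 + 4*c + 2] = 8*c + 4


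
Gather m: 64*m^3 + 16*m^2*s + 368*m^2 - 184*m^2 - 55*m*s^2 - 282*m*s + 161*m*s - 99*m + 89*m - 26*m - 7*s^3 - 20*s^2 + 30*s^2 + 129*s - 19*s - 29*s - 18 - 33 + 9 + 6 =64*m^3 + m^2*(16*s + 184) + m*(-55*s^2 - 121*s - 36) - 7*s^3 + 10*s^2 + 81*s - 36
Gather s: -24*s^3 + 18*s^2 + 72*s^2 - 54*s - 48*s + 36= -24*s^3 + 90*s^2 - 102*s + 36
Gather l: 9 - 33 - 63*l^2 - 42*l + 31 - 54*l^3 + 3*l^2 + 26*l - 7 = -54*l^3 - 60*l^2 - 16*l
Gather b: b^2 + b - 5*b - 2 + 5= b^2 - 4*b + 3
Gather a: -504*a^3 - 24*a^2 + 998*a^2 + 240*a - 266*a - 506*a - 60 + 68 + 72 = -504*a^3 + 974*a^2 - 532*a + 80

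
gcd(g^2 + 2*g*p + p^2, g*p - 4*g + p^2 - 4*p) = g + p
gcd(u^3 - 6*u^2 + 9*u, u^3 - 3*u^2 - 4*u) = u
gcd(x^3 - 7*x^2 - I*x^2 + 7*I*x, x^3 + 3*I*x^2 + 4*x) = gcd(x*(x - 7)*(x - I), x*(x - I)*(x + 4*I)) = x^2 - I*x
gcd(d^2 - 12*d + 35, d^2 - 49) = d - 7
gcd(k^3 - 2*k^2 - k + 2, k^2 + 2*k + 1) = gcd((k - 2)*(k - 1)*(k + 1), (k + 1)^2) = k + 1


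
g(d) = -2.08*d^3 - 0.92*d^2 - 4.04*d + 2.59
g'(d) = -6.24*d^2 - 1.84*d - 4.04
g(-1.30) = 10.86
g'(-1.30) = -12.19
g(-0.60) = 5.13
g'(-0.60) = -5.18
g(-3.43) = 89.56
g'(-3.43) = -71.14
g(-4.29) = 167.21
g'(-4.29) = -110.99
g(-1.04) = 8.14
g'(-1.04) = -8.88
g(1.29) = -8.62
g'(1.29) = -16.80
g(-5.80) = 400.91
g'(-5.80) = -203.28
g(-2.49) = 39.06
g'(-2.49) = -38.15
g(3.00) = -73.97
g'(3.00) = -65.72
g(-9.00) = 1480.75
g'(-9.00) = -492.92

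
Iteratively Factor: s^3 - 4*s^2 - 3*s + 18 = (s + 2)*(s^2 - 6*s + 9) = (s - 3)*(s + 2)*(s - 3)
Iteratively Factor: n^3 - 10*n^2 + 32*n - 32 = (n - 2)*(n^2 - 8*n + 16) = (n - 4)*(n - 2)*(n - 4)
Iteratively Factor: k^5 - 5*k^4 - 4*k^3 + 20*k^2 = (k)*(k^4 - 5*k^3 - 4*k^2 + 20*k) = k^2*(k^3 - 5*k^2 - 4*k + 20) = k^2*(k - 2)*(k^2 - 3*k - 10) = k^2*(k - 2)*(k + 2)*(k - 5)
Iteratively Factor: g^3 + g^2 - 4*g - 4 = (g - 2)*(g^2 + 3*g + 2) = (g - 2)*(g + 2)*(g + 1)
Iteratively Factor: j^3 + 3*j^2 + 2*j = (j + 1)*(j^2 + 2*j) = (j + 1)*(j + 2)*(j)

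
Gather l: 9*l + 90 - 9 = 9*l + 81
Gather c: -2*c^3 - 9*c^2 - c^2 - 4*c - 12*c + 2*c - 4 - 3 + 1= -2*c^3 - 10*c^2 - 14*c - 6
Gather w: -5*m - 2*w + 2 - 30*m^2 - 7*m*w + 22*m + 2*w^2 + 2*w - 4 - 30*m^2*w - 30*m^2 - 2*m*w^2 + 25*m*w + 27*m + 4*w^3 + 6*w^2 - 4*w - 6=-60*m^2 + 44*m + 4*w^3 + w^2*(8 - 2*m) + w*(-30*m^2 + 18*m - 4) - 8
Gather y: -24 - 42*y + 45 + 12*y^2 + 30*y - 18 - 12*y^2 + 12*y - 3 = 0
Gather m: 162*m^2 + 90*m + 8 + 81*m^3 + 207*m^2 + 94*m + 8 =81*m^3 + 369*m^2 + 184*m + 16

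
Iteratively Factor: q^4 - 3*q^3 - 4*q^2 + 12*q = (q)*(q^3 - 3*q^2 - 4*q + 12) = q*(q + 2)*(q^2 - 5*q + 6) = q*(q - 3)*(q + 2)*(q - 2)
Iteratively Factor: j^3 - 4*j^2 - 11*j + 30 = (j + 3)*(j^2 - 7*j + 10) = (j - 2)*(j + 3)*(j - 5)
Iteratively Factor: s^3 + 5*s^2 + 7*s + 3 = (s + 1)*(s^2 + 4*s + 3) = (s + 1)^2*(s + 3)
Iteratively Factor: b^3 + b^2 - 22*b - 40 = (b + 4)*(b^2 - 3*b - 10) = (b + 2)*(b + 4)*(b - 5)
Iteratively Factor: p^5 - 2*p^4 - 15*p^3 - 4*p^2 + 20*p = (p)*(p^4 - 2*p^3 - 15*p^2 - 4*p + 20) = p*(p + 2)*(p^3 - 4*p^2 - 7*p + 10) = p*(p + 2)^2*(p^2 - 6*p + 5) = p*(p - 1)*(p + 2)^2*(p - 5)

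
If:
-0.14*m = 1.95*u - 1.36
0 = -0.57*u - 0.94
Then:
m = 32.68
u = -1.65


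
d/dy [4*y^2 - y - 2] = 8*y - 1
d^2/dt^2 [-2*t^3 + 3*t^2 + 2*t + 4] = 6 - 12*t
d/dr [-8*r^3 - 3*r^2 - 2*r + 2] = -24*r^2 - 6*r - 2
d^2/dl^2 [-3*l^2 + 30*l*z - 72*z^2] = -6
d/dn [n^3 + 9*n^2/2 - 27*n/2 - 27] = 3*n^2 + 9*n - 27/2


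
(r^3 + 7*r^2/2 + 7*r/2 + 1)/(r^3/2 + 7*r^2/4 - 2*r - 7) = 2*(2*r^2 + 3*r + 1)/(2*r^2 + 3*r - 14)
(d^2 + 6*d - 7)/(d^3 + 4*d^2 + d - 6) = (d + 7)/(d^2 + 5*d + 6)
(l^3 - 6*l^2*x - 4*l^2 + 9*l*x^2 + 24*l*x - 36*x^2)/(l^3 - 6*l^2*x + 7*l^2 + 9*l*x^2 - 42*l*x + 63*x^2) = (l - 4)/(l + 7)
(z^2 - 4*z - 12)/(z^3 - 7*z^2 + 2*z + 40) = (z - 6)/(z^2 - 9*z + 20)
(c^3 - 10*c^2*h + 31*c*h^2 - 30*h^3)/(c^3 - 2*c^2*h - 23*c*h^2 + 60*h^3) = (c^2 - 7*c*h + 10*h^2)/(c^2 + c*h - 20*h^2)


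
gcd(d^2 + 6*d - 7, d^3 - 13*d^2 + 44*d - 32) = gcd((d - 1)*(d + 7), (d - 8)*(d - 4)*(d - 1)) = d - 1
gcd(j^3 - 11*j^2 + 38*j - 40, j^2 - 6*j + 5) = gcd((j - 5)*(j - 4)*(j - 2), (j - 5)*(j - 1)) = j - 5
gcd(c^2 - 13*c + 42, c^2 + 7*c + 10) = 1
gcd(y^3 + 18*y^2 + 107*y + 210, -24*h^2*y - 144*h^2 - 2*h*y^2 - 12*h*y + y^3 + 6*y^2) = y + 6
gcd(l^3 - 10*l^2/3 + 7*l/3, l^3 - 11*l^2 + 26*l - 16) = l - 1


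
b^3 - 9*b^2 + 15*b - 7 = (b - 7)*(b - 1)^2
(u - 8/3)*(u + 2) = u^2 - 2*u/3 - 16/3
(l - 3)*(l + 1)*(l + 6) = l^3 + 4*l^2 - 15*l - 18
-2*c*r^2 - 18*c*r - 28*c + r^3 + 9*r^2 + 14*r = (-2*c + r)*(r + 2)*(r + 7)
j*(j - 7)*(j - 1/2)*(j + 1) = j^4 - 13*j^3/2 - 4*j^2 + 7*j/2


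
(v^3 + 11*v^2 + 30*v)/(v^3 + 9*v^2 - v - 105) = v*(v + 6)/(v^2 + 4*v - 21)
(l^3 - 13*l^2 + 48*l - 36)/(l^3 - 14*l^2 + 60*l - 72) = (l - 1)/(l - 2)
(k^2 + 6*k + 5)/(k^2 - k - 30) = (k + 1)/(k - 6)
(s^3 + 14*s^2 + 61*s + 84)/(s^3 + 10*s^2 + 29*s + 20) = (s^2 + 10*s + 21)/(s^2 + 6*s + 5)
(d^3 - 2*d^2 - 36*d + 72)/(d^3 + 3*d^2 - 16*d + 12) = (d - 6)/(d - 1)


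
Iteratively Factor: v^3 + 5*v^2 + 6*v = (v + 3)*(v^2 + 2*v) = (v + 2)*(v + 3)*(v)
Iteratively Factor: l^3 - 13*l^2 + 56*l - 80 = (l - 4)*(l^2 - 9*l + 20) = (l - 5)*(l - 4)*(l - 4)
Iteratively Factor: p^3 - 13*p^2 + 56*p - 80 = (p - 4)*(p^2 - 9*p + 20) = (p - 4)^2*(p - 5)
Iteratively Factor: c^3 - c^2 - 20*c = (c - 5)*(c^2 + 4*c) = c*(c - 5)*(c + 4)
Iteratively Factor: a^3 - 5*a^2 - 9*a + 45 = (a + 3)*(a^2 - 8*a + 15) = (a - 5)*(a + 3)*(a - 3)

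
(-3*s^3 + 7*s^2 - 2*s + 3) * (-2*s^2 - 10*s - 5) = 6*s^5 + 16*s^4 - 51*s^3 - 21*s^2 - 20*s - 15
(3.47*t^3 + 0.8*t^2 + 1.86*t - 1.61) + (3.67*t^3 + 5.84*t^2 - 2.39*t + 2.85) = 7.14*t^3 + 6.64*t^2 - 0.53*t + 1.24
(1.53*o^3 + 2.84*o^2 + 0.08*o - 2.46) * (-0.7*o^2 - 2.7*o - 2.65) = -1.071*o^5 - 6.119*o^4 - 11.7785*o^3 - 6.02*o^2 + 6.43*o + 6.519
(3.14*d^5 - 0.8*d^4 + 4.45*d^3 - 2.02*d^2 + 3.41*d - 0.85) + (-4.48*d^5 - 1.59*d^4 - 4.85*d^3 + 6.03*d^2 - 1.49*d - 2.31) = -1.34*d^5 - 2.39*d^4 - 0.399999999999999*d^3 + 4.01*d^2 + 1.92*d - 3.16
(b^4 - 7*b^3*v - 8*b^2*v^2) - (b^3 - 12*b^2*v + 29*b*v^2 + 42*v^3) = b^4 - 7*b^3*v - b^3 - 8*b^2*v^2 + 12*b^2*v - 29*b*v^2 - 42*v^3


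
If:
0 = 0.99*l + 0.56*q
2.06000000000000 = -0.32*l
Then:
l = -6.44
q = 11.38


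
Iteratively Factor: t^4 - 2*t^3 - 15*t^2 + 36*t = (t - 3)*(t^3 + t^2 - 12*t) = t*(t - 3)*(t^2 + t - 12) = t*(t - 3)*(t + 4)*(t - 3)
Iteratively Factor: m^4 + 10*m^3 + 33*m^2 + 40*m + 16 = (m + 4)*(m^3 + 6*m^2 + 9*m + 4) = (m + 1)*(m + 4)*(m^2 + 5*m + 4) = (m + 1)*(m + 4)^2*(m + 1)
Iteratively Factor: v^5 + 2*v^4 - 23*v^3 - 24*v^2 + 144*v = (v + 4)*(v^4 - 2*v^3 - 15*v^2 + 36*v) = (v - 3)*(v + 4)*(v^3 + v^2 - 12*v) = (v - 3)*(v + 4)^2*(v^2 - 3*v) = v*(v - 3)*(v + 4)^2*(v - 3)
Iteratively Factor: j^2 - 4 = (j - 2)*(j + 2)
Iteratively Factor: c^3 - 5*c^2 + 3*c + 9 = (c + 1)*(c^2 - 6*c + 9) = (c - 3)*(c + 1)*(c - 3)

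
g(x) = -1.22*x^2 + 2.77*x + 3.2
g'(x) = 2.77 - 2.44*x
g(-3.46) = -20.99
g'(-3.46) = 11.21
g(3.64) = -2.88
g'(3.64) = -6.11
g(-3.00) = -16.09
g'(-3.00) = 10.09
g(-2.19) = -8.72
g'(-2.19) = 8.11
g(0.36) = 4.04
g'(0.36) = 1.89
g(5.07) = -14.12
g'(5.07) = -9.60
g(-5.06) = -42.05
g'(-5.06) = 15.12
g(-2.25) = -9.21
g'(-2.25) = 8.26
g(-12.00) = -205.72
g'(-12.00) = 32.05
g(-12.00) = -205.72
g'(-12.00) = 32.05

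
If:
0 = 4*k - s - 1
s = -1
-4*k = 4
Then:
No Solution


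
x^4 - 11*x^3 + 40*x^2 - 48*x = x*(x - 4)^2*(x - 3)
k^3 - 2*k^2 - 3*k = k*(k - 3)*(k + 1)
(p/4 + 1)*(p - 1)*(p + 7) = p^3/4 + 5*p^2/2 + 17*p/4 - 7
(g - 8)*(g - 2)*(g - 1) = g^3 - 11*g^2 + 26*g - 16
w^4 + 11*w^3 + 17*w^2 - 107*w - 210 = (w - 3)*(w + 2)*(w + 5)*(w + 7)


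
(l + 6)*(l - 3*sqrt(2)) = l^2 - 3*sqrt(2)*l + 6*l - 18*sqrt(2)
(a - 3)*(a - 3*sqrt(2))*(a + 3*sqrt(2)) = a^3 - 3*a^2 - 18*a + 54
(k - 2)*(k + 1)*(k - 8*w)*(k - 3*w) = k^4 - 11*k^3*w - k^3 + 24*k^2*w^2 + 11*k^2*w - 2*k^2 - 24*k*w^2 + 22*k*w - 48*w^2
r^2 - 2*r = r*(r - 2)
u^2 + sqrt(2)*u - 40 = (u - 4*sqrt(2))*(u + 5*sqrt(2))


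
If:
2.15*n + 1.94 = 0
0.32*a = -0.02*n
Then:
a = 0.06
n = -0.90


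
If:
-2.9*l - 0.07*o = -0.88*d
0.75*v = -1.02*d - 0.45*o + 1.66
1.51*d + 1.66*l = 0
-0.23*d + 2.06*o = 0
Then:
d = 0.00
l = 0.00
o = 0.00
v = 2.21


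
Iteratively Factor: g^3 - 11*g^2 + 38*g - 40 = (g - 2)*(g^2 - 9*g + 20) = (g - 4)*(g - 2)*(g - 5)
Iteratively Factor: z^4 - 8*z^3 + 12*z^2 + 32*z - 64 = (z - 4)*(z^3 - 4*z^2 - 4*z + 16) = (z - 4)*(z - 2)*(z^2 - 2*z - 8) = (z - 4)^2*(z - 2)*(z + 2)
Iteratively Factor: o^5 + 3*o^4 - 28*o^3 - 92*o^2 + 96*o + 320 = (o + 4)*(o^4 - o^3 - 24*o^2 + 4*o + 80) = (o - 2)*(o + 4)*(o^3 + o^2 - 22*o - 40) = (o - 2)*(o + 4)^2*(o^2 - 3*o - 10) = (o - 2)*(o + 2)*(o + 4)^2*(o - 5)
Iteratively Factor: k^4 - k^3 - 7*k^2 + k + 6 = (k - 1)*(k^3 - 7*k - 6) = (k - 1)*(k + 2)*(k^2 - 2*k - 3) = (k - 3)*(k - 1)*(k + 2)*(k + 1)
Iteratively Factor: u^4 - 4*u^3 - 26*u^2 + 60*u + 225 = (u + 3)*(u^3 - 7*u^2 - 5*u + 75) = (u + 3)^2*(u^2 - 10*u + 25) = (u - 5)*(u + 3)^2*(u - 5)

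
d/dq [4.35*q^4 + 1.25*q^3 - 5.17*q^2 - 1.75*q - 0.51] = 17.4*q^3 + 3.75*q^2 - 10.34*q - 1.75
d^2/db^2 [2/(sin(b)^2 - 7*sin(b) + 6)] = 2*(-4*sin(b)^3 + 17*sin(b)^2 - 2*sin(b) - 86)/((sin(b) - 6)^3*(sin(b) - 1)^2)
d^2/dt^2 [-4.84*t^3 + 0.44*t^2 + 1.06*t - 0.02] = 0.88 - 29.04*t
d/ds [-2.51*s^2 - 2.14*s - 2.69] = -5.02*s - 2.14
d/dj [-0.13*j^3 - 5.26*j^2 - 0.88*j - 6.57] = -0.39*j^2 - 10.52*j - 0.88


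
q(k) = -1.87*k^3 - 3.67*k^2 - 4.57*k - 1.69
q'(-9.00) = -392.92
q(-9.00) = 1105.40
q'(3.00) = -77.08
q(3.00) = -98.92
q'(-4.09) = -68.39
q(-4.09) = 83.55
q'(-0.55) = -2.23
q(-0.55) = 0.02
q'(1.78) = -35.41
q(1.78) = -32.00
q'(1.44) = -26.77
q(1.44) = -21.46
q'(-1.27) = -4.30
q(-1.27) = 2.03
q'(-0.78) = -2.26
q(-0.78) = 0.53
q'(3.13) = -82.50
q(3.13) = -109.29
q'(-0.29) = -2.91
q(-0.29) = -0.63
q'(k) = -5.61*k^2 - 7.34*k - 4.57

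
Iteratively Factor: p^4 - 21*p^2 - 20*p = (p + 4)*(p^3 - 4*p^2 - 5*p) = (p + 1)*(p + 4)*(p^2 - 5*p) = p*(p + 1)*(p + 4)*(p - 5)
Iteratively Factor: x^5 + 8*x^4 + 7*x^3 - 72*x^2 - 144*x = (x + 4)*(x^4 + 4*x^3 - 9*x^2 - 36*x) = (x + 4)^2*(x^3 - 9*x) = (x - 3)*(x + 4)^2*(x^2 + 3*x) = (x - 3)*(x + 3)*(x + 4)^2*(x)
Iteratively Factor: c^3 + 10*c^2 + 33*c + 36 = (c + 3)*(c^2 + 7*c + 12) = (c + 3)^2*(c + 4)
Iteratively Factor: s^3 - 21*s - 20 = (s + 4)*(s^2 - 4*s - 5) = (s - 5)*(s + 4)*(s + 1)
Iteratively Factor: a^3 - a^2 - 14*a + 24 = (a - 3)*(a^2 + 2*a - 8) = (a - 3)*(a - 2)*(a + 4)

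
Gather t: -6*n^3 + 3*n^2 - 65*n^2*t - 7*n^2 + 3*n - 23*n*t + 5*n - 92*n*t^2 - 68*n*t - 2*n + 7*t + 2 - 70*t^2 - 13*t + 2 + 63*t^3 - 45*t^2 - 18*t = -6*n^3 - 4*n^2 + 6*n + 63*t^3 + t^2*(-92*n - 115) + t*(-65*n^2 - 91*n - 24) + 4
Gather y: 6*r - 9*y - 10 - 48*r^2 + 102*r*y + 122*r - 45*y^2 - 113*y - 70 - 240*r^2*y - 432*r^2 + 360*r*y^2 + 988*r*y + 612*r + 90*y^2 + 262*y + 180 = -480*r^2 + 740*r + y^2*(360*r + 45) + y*(-240*r^2 + 1090*r + 140) + 100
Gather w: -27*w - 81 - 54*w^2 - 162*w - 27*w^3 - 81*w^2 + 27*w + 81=-27*w^3 - 135*w^2 - 162*w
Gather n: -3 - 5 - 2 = -10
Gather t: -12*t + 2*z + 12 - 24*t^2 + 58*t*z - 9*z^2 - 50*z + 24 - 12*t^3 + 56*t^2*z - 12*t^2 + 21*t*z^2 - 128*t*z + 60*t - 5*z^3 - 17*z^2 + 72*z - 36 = -12*t^3 + t^2*(56*z - 36) + t*(21*z^2 - 70*z + 48) - 5*z^3 - 26*z^2 + 24*z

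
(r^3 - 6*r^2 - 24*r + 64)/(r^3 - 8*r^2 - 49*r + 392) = (r^2 + 2*r - 8)/(r^2 - 49)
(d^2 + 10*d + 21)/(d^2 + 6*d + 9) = (d + 7)/(d + 3)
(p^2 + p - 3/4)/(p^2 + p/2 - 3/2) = (p - 1/2)/(p - 1)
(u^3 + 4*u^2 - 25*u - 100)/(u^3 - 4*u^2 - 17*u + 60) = (u + 5)/(u - 3)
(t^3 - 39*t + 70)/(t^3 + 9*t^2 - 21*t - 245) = (t - 2)/(t + 7)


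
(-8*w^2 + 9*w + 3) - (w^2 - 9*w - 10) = -9*w^2 + 18*w + 13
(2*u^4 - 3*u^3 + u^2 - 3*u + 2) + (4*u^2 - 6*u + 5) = 2*u^4 - 3*u^3 + 5*u^2 - 9*u + 7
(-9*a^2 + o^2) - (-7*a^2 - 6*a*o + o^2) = -2*a^2 + 6*a*o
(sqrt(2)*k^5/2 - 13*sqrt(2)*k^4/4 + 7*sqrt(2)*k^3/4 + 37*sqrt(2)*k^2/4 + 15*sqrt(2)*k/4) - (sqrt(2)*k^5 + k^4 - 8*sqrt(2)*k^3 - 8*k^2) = -sqrt(2)*k^5/2 - 13*sqrt(2)*k^4/4 - k^4 + 39*sqrt(2)*k^3/4 + 8*k^2 + 37*sqrt(2)*k^2/4 + 15*sqrt(2)*k/4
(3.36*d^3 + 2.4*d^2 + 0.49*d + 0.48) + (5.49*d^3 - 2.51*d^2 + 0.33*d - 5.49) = 8.85*d^3 - 0.11*d^2 + 0.82*d - 5.01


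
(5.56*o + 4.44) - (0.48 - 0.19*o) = 5.75*o + 3.96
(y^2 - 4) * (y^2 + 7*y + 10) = y^4 + 7*y^3 + 6*y^2 - 28*y - 40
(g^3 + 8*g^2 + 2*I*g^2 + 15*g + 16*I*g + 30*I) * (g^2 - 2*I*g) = g^5 + 8*g^4 + 19*g^3 + 32*g^2 + 60*g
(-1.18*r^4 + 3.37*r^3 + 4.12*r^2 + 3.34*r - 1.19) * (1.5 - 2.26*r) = 2.6668*r^5 - 9.3862*r^4 - 4.2562*r^3 - 1.3684*r^2 + 7.6994*r - 1.785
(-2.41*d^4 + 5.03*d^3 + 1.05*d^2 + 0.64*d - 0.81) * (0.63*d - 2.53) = -1.5183*d^5 + 9.2662*d^4 - 12.0644*d^3 - 2.2533*d^2 - 2.1295*d + 2.0493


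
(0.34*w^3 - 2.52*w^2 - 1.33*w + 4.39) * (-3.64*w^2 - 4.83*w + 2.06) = -1.2376*w^5 + 7.5306*w^4 + 17.7132*w^3 - 14.7469*w^2 - 23.9435*w + 9.0434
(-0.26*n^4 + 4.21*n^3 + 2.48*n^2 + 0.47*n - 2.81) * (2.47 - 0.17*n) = 0.0442*n^5 - 1.3579*n^4 + 9.9771*n^3 + 6.0457*n^2 + 1.6386*n - 6.9407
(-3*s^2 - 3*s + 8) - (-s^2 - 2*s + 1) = -2*s^2 - s + 7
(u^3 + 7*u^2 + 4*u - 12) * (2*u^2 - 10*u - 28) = 2*u^5 + 4*u^4 - 90*u^3 - 260*u^2 + 8*u + 336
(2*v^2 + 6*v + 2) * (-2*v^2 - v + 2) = -4*v^4 - 14*v^3 - 6*v^2 + 10*v + 4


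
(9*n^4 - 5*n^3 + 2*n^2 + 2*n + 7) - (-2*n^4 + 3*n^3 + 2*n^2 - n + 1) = 11*n^4 - 8*n^3 + 3*n + 6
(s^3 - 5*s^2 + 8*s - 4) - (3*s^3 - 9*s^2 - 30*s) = -2*s^3 + 4*s^2 + 38*s - 4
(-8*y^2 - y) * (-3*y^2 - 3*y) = 24*y^4 + 27*y^3 + 3*y^2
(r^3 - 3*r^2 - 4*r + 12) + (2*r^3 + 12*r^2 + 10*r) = 3*r^3 + 9*r^2 + 6*r + 12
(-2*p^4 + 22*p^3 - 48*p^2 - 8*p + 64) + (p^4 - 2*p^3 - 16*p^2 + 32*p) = -p^4 + 20*p^3 - 64*p^2 + 24*p + 64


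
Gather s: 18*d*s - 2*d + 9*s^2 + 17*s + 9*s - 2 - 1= -2*d + 9*s^2 + s*(18*d + 26) - 3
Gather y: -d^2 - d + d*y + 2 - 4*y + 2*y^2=-d^2 - d + 2*y^2 + y*(d - 4) + 2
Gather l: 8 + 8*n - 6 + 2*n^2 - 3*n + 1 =2*n^2 + 5*n + 3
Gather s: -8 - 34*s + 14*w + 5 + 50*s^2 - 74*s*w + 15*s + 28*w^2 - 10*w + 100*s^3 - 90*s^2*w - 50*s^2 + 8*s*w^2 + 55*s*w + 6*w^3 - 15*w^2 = 100*s^3 - 90*s^2*w + s*(8*w^2 - 19*w - 19) + 6*w^3 + 13*w^2 + 4*w - 3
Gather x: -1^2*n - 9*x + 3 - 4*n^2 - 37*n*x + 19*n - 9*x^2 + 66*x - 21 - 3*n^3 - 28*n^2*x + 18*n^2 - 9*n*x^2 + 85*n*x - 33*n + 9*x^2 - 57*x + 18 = -3*n^3 + 14*n^2 - 9*n*x^2 - 15*n + x*(-28*n^2 + 48*n)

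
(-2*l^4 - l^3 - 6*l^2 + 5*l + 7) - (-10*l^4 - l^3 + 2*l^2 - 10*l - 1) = 8*l^4 - 8*l^2 + 15*l + 8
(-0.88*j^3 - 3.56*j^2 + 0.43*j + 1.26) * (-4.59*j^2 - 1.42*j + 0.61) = 4.0392*j^5 + 17.59*j^4 + 2.5447*j^3 - 8.5656*j^2 - 1.5269*j + 0.7686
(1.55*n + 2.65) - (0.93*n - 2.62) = 0.62*n + 5.27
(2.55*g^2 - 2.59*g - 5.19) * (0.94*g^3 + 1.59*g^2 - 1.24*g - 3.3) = 2.397*g^5 + 1.6199*g^4 - 12.1587*g^3 - 13.4555*g^2 + 14.9826*g + 17.127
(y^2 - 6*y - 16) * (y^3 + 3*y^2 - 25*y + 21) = y^5 - 3*y^4 - 59*y^3 + 123*y^2 + 274*y - 336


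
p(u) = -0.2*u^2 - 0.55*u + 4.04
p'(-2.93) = 0.62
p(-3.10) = 3.82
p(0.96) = 3.33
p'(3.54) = -1.97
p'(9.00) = -4.15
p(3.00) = 0.59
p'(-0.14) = -0.49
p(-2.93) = 3.93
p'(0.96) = -0.93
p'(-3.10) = 0.69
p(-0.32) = 4.20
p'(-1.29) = -0.03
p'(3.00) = -1.75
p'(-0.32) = -0.42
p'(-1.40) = 0.01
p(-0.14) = 4.11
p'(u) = -0.4*u - 0.55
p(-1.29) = 4.42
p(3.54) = -0.41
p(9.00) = -17.11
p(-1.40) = 4.42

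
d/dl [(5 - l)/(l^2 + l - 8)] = (-l^2 - l + (l - 5)*(2*l + 1) + 8)/(l^2 + l - 8)^2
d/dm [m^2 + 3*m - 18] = 2*m + 3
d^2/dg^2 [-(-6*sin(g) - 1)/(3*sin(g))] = (cos(g)^2 + 1)/(3*sin(g)^3)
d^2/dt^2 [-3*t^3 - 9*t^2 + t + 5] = -18*t - 18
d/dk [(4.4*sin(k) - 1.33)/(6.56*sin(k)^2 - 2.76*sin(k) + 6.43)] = (-28.864*sin(k)^2 + 17.4496*sin(k) + 24.6212)*cos(k)/(43.0336*sin(k)^4 - 36.2112*sin(k)^3 + 91.9792*sin(k)^2 - 35.4936*sin(k) + 41.3449)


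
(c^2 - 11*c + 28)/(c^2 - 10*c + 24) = (c - 7)/(c - 6)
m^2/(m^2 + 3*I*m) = m/(m + 3*I)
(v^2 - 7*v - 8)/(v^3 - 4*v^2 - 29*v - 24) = 1/(v + 3)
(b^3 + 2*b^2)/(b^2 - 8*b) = b*(b + 2)/(b - 8)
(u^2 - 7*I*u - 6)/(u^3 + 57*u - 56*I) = (u - 6*I)/(u^2 + I*u + 56)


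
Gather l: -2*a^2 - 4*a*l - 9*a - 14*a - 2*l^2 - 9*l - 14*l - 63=-2*a^2 - 23*a - 2*l^2 + l*(-4*a - 23) - 63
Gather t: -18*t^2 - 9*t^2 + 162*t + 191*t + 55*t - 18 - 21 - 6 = -27*t^2 + 408*t - 45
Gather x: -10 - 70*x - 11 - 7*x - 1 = -77*x - 22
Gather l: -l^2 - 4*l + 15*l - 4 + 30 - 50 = -l^2 + 11*l - 24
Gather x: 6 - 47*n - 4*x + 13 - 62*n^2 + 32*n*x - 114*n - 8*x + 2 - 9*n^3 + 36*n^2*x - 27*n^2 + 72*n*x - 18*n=-9*n^3 - 89*n^2 - 179*n + x*(36*n^2 + 104*n - 12) + 21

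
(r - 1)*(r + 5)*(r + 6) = r^3 + 10*r^2 + 19*r - 30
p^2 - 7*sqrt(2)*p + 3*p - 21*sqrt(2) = (p + 3)*(p - 7*sqrt(2))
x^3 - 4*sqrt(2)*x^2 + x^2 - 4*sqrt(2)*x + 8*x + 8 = (x + 1)*(x - 2*sqrt(2))^2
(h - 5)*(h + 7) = h^2 + 2*h - 35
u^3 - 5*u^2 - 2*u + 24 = (u - 4)*(u - 3)*(u + 2)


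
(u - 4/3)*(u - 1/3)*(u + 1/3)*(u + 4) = u^4 + 8*u^3/3 - 49*u^2/9 - 8*u/27 + 16/27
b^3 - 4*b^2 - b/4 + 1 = (b - 4)*(b - 1/2)*(b + 1/2)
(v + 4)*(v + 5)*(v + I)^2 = v^4 + 9*v^3 + 2*I*v^3 + 19*v^2 + 18*I*v^2 - 9*v + 40*I*v - 20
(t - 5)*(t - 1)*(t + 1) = t^3 - 5*t^2 - t + 5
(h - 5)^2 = h^2 - 10*h + 25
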